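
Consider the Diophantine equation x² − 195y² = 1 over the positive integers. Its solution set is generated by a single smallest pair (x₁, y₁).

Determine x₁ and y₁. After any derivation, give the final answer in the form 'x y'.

d=195: √d = [13; 1,26] (ℓ=2, even), read p_1/q_1
a_0=13:  p_0=13·1+0=13,  q_0=13·0+1=1
a_1=1:  p_1=1·13+1=14,  q_1=1·1+0=1
→ (14, 1).  Check: 14²=196, 195·1²=195, difference 1.

14 1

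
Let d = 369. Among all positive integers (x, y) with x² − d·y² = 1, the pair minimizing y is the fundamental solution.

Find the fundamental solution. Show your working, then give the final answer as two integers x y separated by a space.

8396801 437120

√369 → a₀=19, period (4,1,3,2,7,4,7,2,3,1,4,38); ℓ=12 even so k=11
i=0: a=19 ⇒ p=19, q=1
…
i=10: a=1 ⇒ p=1758061, q=91521
i=11: a=4 ⇒ p=8396801, q=437120
fundamental: x₁=8396801, y₁=437120  (since 70506267033601 − 369·191073894400 = 1)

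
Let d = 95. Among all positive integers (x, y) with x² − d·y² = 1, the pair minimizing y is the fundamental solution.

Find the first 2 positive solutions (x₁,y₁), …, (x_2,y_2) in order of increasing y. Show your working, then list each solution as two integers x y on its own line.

39 4
3041 312

√95 = [9; 1,2,1,18, …], period ℓ=4 (even) → k=3
a_0=9:  p_0=9·1+0=9,  q_0=9·0+1=1
a_1=1:  p_1=1·9+1=10,  q_1=1·1+0=1
a_2=2:  p_2=2·10+9=29,  q_2=2·1+1=3
a_3=1:  p_3=1·29+10=39,  q_3=1·3+1=4
→ (39, 4).  Check: 39²=1521, 95·4²=1520, difference 1.
k=2:  x_2 = 39·39+95·4·4 = 3041,  y_2 = 39·4+4·39 = 312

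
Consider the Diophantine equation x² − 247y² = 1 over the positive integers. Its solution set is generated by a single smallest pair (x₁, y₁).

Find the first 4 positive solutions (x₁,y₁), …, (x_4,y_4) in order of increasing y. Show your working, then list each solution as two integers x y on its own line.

85292 5427
14549450527 925759368
2481903468612476 157919736025485
423373021275241155457 26938580249245573872

[15; 1,2,1,1,9,1,9,1,1,2,1,30] for √247; ℓ=12 ⇒ convergent index 11
i=0: a=15 ⇒ p=15, q=1
i=1: a=1 ⇒ p=16, q=1
i=2: a=2 ⇒ p=47, q=3
…
i=4: a=1 ⇒ p=110, q=7
…
i=10: a=2 ⇒ p=61089, q=3887
i=11: a=1 ⇒ p=85292, q=5427
(x₁, y₁) = (85292, 5427);  85292² − 247·5427² = 1 ✓
(85292+5427√247)^2 = 14549450527 + 925759368√247
(85292+5427√247)^3 = 2481903468612476 + 157919736025485√247
(85292+5427√247)^4 = 423373021275241155457 + 26938580249245573872√247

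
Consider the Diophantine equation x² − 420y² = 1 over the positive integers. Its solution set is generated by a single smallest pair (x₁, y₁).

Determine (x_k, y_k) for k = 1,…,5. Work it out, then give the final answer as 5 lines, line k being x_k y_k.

41 2
3361 164
275561 13446
22592641 1102408
1852321001 90384010

√420 = [20; 2,40, …], period ℓ=2 (even) → k=1
a_0=20:  p_0=20·1+0=20,  q_0=20·0+1=1
a_1=2:  p_1=2·20+1=41,  q_1=2·1+0=2
fundamental: x₁=41, y₁=2  (since 1681 − 420·4 = 1)
k=2:  x_2 = 41·41+420·2·2 = 3361,  y_2 = 41·2+2·41 = 164
k=3:  x_3 = 41·3361+420·2·164 = 275561,  y_3 = 41·164+2·3361 = 13446
k=4:  x_4 = 41·275561+420·2·13446 = 22592641,  y_4 = 41·13446+2·275561 = 1102408
k=5:  x_5 = 41·22592641+420·2·1102408 = 1852321001,  y_5 = 41·1102408+2·22592641 = 90384010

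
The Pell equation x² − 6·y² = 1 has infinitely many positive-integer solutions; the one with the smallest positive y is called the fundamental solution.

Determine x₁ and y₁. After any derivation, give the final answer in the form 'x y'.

5 2

√6 → a₀=2, period (2,4); ℓ=2 even so k=1
a_0=2:  p_0=2·1+0=2,  q_0=2·0+1=1
a_1=2:  p_1=2·2+1=5,  q_1=2·1+0=2
→ (5, 2).  Check: 5²=25, 6·2²=24, difference 1.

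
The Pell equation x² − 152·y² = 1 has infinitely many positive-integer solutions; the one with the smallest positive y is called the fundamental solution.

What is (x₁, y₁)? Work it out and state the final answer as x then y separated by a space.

d=152: √d = [12; 3,24] (ℓ=2, even), read p_1/q_1
step 0: (12, 1)  from 12·(1,0) + (0,1)
step 1: (37, 3)  from 3·(12,1) + (1,0)
fundamental: x₁=37, y₁=3  (since 1369 − 152·9 = 1)

37 3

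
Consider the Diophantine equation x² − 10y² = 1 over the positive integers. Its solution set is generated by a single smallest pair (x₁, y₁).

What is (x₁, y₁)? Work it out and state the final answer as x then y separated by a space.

19 6

[3; 6] for √10; ℓ=1 ⇒ convergent index 1
a_0=3:  p_0=3·1+0=3,  q_0=3·0+1=1
a_1=6:  p_1=6·3+1=19,  q_1=6·1+0=6
fundamental: x₁=19, y₁=6  (since 361 − 10·36 = 1)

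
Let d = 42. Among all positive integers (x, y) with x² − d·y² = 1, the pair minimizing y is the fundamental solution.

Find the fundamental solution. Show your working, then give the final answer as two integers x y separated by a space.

d=42: √d = [6; 2,12] (ℓ=2, even), read p_1/q_1
a_0=6:  p_0=6·1+0=6,  q_0=6·0+1=1
a_1=2:  p_1=2·6+1=13,  q_1=2·1+0=2
(x₁, y₁) = (13, 2);  13² − 42·2² = 1 ✓

13 2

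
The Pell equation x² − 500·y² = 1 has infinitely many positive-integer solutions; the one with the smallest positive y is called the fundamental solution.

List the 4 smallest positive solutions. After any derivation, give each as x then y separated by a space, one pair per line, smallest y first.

d=500: √d = [22; 2,1,3,2,1,…,1,2,44] (ℓ=14, even), read p_13/q_13
i=0: a=22 ⇒ p=22, q=1
…
i=3: a=3 ⇒ p=246, q=11
i=4: a=2 ⇒ p=559, q=25
…
i=8: a=1 ⇒ p=15809, q=707
i=9: a=1 ⇒ p=30254, q=1353
…
i=12: a=1 ⇒ p=335522, q=15005
i=13: a=2 ⇒ p=930249, q=41602
(x₁, y₁) = (930249, 41602);  930249² − 500·41602² = 1 ✓
(930249+41602√500)^2 = 1730726404001 + 77400437796√500
(930249+41602√500)^3 = 3220013013190122249 + 144003359718540806√500
(930249+41602√500)^4 = 5990827771012465337616001 + 267917962749548332043592√500

930249 41602
1730726404001 77400437796
3220013013190122249 144003359718540806
5990827771012465337616001 267917962749548332043592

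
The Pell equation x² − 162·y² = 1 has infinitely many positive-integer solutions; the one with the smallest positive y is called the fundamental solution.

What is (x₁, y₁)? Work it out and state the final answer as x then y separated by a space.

d=162: √d = [12; 1,2,1,2,12,2,1,2,1,24] (ℓ=10, even), read p_9/q_9
i=0: a=12 ⇒ p=12, q=1
…
i=4: a=2 ⇒ p=140, q=11
i=5: a=12 ⇒ p=1731, q=136
…
i=7: a=1 ⇒ p=5333, q=419
i=8: a=2 ⇒ p=14268, q=1121
i=9: a=1 ⇒ p=19601, q=1540
(x₁, y₁) = (19601, 1540);  19601² − 162·1540² = 1 ✓

19601 1540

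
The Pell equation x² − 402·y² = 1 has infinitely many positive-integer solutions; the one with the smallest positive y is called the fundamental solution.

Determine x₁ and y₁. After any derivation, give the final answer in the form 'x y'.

[20; 20,40] for √402; ℓ=2 ⇒ convergent index 1
k=0  a_k=20  p_k/q_k = 20/1
k=1  a_k=20  p_k/q_k = 401/20
fundamental: x₁=401, y₁=20  (since 160801 − 402·400 = 1)

401 20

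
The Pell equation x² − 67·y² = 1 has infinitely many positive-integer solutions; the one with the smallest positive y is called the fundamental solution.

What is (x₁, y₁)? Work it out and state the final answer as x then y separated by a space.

√67 → a₀=8, period (5,2,1,1,7,1,1,2,5,16); ℓ=10 even so k=9
i=0: a=8 ⇒ p=8, q=1
i=1: a=5 ⇒ p=41, q=5
i=2: a=2 ⇒ p=90, q=11
…
i=4: a=1 ⇒ p=221, q=27
i=5: a=7 ⇒ p=1678, q=205
i=6: a=1 ⇒ p=1899, q=232
i=7: a=1 ⇒ p=3577, q=437
i=8: a=2 ⇒ p=9053, q=1106
i=9: a=5 ⇒ p=48842, q=5967
fundamental: x₁=48842, y₁=5967  (since 2385540964 − 67·35605089 = 1)

48842 5967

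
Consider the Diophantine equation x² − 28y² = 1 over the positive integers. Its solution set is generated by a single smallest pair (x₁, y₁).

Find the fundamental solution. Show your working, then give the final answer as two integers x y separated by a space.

[5; 3,2,3,10] for √28; ℓ=4 ⇒ convergent index 3
a_0=5:  p_0=5·1+0=5,  q_0=5·0+1=1
…
a_2=2:  p_2=2·16+5=37,  q_2=2·3+1=7
a_3=3:  p_3=3·37+16=127,  q_3=3·7+3=24
(x₁, y₁) = (127, 24);  127² − 28·24² = 1 ✓

127 24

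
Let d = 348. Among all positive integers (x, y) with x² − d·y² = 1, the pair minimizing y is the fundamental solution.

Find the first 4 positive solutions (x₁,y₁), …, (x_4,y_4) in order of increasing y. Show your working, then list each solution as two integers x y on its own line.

1567 84
4910977 263256
15391000351 825044220
48235390189057 2585688322224

√348 → a₀=18, period (1,1,1,8,1,1,1,36); ℓ=8 even so k=7
step 0: (18, 1)  from 18·(1,0) + (0,1)
step 1: (19, 1)  from 1·(18,1) + (1,0)
step 2: (37, 2)  from 1·(19,1) + (18,1)
…
step 6: (1026, 55)  from 1·(541,29) + (485,26)
step 7: (1567, 84)  from 1·(1026,55) + (541,29)
fundamental: x₁=1567, y₁=84  (since 2455489 − 348·7056 = 1)
(1567+84√348)^2 = 4910977 + 263256√348
(1567+84√348)^3 = 15391000351 + 825044220√348
(1567+84√348)^4 = 48235390189057 + 2585688322224√348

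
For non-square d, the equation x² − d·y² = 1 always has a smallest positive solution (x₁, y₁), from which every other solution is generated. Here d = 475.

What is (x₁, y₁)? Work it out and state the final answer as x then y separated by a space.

57799 2652

√475 → a₀=21, period (1,3,1,6,2,6,1,3,1,42); ℓ=10 even so k=9
step 0: (21, 1)  from 21·(1,0) + (0,1)
step 1: (22, 1)  from 1·(21,1) + (1,0)
…
step 3: (109, 5)  from 1·(87,4) + (22,1)
…
step 5: (1591, 73)  from 2·(741,34) + (109,5)
…
step 7: (11878, 545)  from 1·(10287,472) + (1591,73)
step 8: (45921, 2107)  from 3·(11878,545) + (10287,472)
step 9: (57799, 2652)  from 1·(45921,2107) + (11878,545)
(x₁, y₁) = (57799, 2652);  57799² − 475·2652² = 1 ✓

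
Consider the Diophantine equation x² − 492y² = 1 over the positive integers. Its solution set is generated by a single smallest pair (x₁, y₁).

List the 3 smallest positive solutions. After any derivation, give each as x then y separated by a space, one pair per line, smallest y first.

29767 1342
1772148577 79894628
105503093353351 4756446782010

√492 = [22; 5,1,1,10,1,1,5,44, …], period ℓ=8 (even) → k=7
a_0=22:  p_0=22·1+0=22,  q_0=22·0+1=1
…
a_2=1:  p_2=1·111+22=133,  q_2=1·5+1=6
a_3=1:  p_3=1·133+111=244,  q_3=1·6+5=11
a_4=10:  p_4=10·244+133=2573,  q_4=10·11+6=116
a_5=1:  p_5=1·2573+244=2817,  q_5=1·116+11=127
a_6=1:  p_6=1·2817+2573=5390,  q_6=1·127+116=243
a_7=5:  p_7=5·5390+2817=29767,  q_7=5·243+127=1342
→ (29767, 1342).  Check: 29767²=886074289, 492·1342²=886074288, difference 1.
n=2: (29767,1342)∘(29767,1342) = (29767·29767+492·1342·1342, 29767·1342+1342·29767) = (1772148577,79894628)
n=3: (1772148577,79894628)∘(29767,1342) = (29767·1772148577+492·1342·79894628, 29767·79894628+1342·1772148577) = (105503093353351,4756446782010)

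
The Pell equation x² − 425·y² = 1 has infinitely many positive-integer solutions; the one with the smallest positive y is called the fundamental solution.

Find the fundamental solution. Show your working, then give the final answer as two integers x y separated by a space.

143649 6968

√425 → a₀=20, period (1,1,1,1,1,1,40); ℓ=7 odd so k=13
k=0  a_k=20  p_k/q_k = 20/1
…
k=12  a_k=1  p_k/q_k = 88420/4289
k=13  a_k=1  p_k/q_k = 143649/6968
fundamental: x₁=143649, y₁=6968  (since 20635035201 − 425·48553024 = 1)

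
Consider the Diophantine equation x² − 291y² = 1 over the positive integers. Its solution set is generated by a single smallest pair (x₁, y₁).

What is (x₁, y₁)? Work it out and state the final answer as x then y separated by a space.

290 17

d=291: √d = [17; 17,34] (ℓ=2, even), read p_1/q_1
k=0  a_k=17  p_k/q_k = 17/1
k=1  a_k=17  p_k/q_k = 290/17
→ (290, 17).  Check: 290²=84100, 291·17²=84099, difference 1.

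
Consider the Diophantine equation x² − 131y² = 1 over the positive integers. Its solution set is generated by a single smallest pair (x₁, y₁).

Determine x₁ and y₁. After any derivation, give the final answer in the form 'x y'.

[11; 2,4,11,4,2,22] for √131; ℓ=6 ⇒ convergent index 5
i=0: a=11 ⇒ p=11, q=1
…
i=2: a=4 ⇒ p=103, q=9
i=3: a=11 ⇒ p=1156, q=101
i=4: a=4 ⇒ p=4727, q=413
i=5: a=2 ⇒ p=10610, q=927
(x₁, y₁) = (10610, 927);  10610² − 131·927² = 1 ✓

10610 927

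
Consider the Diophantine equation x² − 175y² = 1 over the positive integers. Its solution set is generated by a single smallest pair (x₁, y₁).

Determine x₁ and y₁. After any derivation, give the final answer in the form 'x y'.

[13; 4,2,1,2,4,26] for √175; ℓ=6 ⇒ convergent index 5
i=0: a=13 ⇒ p=13, q=1
i=1: a=4 ⇒ p=53, q=4
…
i=3: a=1 ⇒ p=172, q=13
i=4: a=2 ⇒ p=463, q=35
i=5: a=4 ⇒ p=2024, q=153
(x₁, y₁) = (2024, 153);  2024² − 175·153² = 1 ✓

2024 153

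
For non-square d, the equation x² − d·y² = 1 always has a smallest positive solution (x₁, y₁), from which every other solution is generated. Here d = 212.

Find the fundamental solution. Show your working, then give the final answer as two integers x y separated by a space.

√212 = [14; 1,1,3,1,1,…,1,1,28, …], period ℓ=14 (even) → k=13
i=0: a=14 ⇒ p=14, q=1
i=1: a=1 ⇒ p=15, q=1
…
i=3: a=3 ⇒ p=102, q=7
…
i=5: a=1 ⇒ p=233, q=16
i=6: a=1 ⇒ p=364, q=25
i=7: a=6 ⇒ p=2417, q=166
…
i=9: a=1 ⇒ p=5198, q=357
i=10: a=1 ⇒ p=7979, q=548
i=11: a=3 ⇒ p=29135, q=2001
i=12: a=1 ⇒ p=37114, q=2549
i=13: a=1 ⇒ p=66249, q=4550
(x₁, y₁) = (66249, 4550);  66249² − 212·4550² = 1 ✓

66249 4550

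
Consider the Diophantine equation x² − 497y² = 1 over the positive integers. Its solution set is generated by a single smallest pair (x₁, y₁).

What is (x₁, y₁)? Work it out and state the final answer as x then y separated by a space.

[22; 3,2,2,5,6,5,2,2,3,44] for √497; ℓ=10 ⇒ convergent index 9
i=0: a=22 ⇒ p=22, q=1
…
i=3: a=2 ⇒ p=379, q=17
…
i=6: a=5 ⇒ p=65476, q=2937
…
i=8: a=2 ⇒ p=352750, q=15823
i=9: a=3 ⇒ p=1201887, q=53912
→ (1201887, 53912).  Check: 1201887²=1444532360769, 497·53912²=1444532360768, difference 1.

1201887 53912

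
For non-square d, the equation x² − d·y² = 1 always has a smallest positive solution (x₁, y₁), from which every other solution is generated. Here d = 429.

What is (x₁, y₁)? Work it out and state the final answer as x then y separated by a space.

1524095 73584

[20; 1,2,2,9,1,12,1,9,2,2,1,40] for √429; ℓ=12 ⇒ convergent index 11
k=0  a_k=20  p_k/q_k = 20/1
…
k=3  a_k=2  p_k/q_k = 145/7
…
k=5  a_k=1  p_k/q_k = 1512/73
k=6  a_k=12  p_k/q_k = 19511/942
…
k=9  a_k=2  p_k/q_k = 438459/21169
k=10  a_k=2  p_k/q_k = 1085636/52415
k=11  a_k=1  p_k/q_k = 1524095/73584
fundamental: x₁=1524095, y₁=73584  (since 2322865569025 − 429·5414605056 = 1)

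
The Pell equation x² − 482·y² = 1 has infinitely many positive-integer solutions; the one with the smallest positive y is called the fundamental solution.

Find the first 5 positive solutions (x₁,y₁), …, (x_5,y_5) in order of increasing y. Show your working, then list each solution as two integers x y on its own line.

d=482: √d = [21; 1,20,1,42] (ℓ=4, even), read p_3/q_3
a_0=21:  p_0=21·1+0=21,  q_0=21·0+1=1
…
a_2=20:  p_2=20·22+21=461,  q_2=20·1+1=21
a_3=1:  p_3=1·461+22=483,  q_3=1·21+1=22
(x₁, y₁) = (483, 22);  483² − 482·22² = 1 ✓
(483+22√482)^2 = 466577 + 21252√482
(483+22√482)^3 = 450712899 + 20529410√482
(483+22√482)^4 = 435388193857 + 19831388808√482
(483+22√482)^5 = 420584544552963 + 19157101059118√482

483 22
466577 21252
450712899 20529410
435388193857 19831388808
420584544552963 19157101059118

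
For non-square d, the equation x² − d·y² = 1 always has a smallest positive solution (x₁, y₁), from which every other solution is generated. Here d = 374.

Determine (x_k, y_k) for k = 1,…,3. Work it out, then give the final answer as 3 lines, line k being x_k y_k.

√374 → a₀=19, period (2,1,18,1,2,38); ℓ=6 even so k=5
i=0: a=19 ⇒ p=19, q=1
i=1: a=2 ⇒ p=39, q=2
…
i=4: a=1 ⇒ p=1141, q=59
i=5: a=2 ⇒ p=3365, q=174
→ (3365, 174).  Check: 3365²=11323225, 374·174²=11323224, difference 1.
k=2:  x_2 = 3365·3365+374·174·174 = 22646449,  y_2 = 3365·174+174·3365 = 1171020
k=3:  x_3 = 3365·22646449+374·174·1171020 = 152410598405,  y_3 = 3365·1171020+174·22646449 = 7880964426

3365 174
22646449 1171020
152410598405 7880964426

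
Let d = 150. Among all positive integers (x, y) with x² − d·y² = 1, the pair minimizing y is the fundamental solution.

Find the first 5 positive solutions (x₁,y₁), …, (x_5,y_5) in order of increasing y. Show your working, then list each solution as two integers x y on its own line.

√150 → a₀=12, period (4,24); ℓ=2 even so k=1
a_0=12:  p_0=12·1+0=12,  q_0=12·0+1=1
a_1=4:  p_1=4·12+1=49,  q_1=4·1+0=4
(x₁, y₁) = (49, 4);  49² − 150·4² = 1 ✓
k=2:  x_2 = 49·49+150·4·4 = 4801,  y_2 = 49·4+4·49 = 392
k=3:  x_3 = 49·4801+150·4·392 = 470449,  y_3 = 49·392+4·4801 = 38412
k=4:  x_4 = 49·470449+150·4·38412 = 46099201,  y_4 = 49·38412+4·470449 = 3763984
k=5:  x_5 = 49·46099201+150·4·3763984 = 4517251249,  y_5 = 49·3763984+4·46099201 = 368832020

49 4
4801 392
470449 38412
46099201 3763984
4517251249 368832020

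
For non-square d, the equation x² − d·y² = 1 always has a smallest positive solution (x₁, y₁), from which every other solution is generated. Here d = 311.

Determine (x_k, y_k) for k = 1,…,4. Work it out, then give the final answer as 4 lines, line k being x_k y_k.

16883880 957397
570130807708799 32329152120720
19252040283316857636360 1091683049815963029803
650098275797375082487964044801 36863691222253451430108430560

√311 = [17; 1,1,1,2,1,…,1,1,34, …], period ℓ=16 (even) → k=15
i=0: a=17 ⇒ p=17, q=1
…
i=8: a=17 ⇒ p=71158, q=4035
…
i=14: a=1 ⇒ p=10724507, q=608131
i=15: a=1 ⇒ p=16883880, q=957397
(x₁, y₁) = (16883880, 957397);  16883880² − 311·957397² = 1 ✓
n=2: (16883880,957397)∘(16883880,957397) = (16883880·16883880+311·957397·957397, 16883880·957397+957397·16883880) = (570130807708799,32329152120720)
n=3: (570130807708799,32329152120720)∘(16883880,957397) = (16883880·570130807708799+311·957397·32329152120720, 16883880·32329152120720+957397·570130807708799) = (19252040283316857636360,1091683049815963029803)
n=4: (19252040283316857636360,1091683049815963029803)∘(16883880,957397) = (16883880·19252040283316857636360+311·957397·1091683049815963029803, 16883880·1091683049815963029803+957397·19252040283316857636360) = (650098275797375082487964044801,36863691222253451430108430560)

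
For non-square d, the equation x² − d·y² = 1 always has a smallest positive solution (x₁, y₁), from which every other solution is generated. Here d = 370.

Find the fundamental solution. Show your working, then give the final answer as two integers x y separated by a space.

[19; 4,4,38] for √370; ℓ=3 ⇒ convergent index 5
k=0  a_k=19  p_k/q_k = 19/1
…
k=4  a_k=4  p_k/q_k = 50339/2617
k=5  a_k=4  p_k/q_k = 213859/11118
fundamental: x₁=213859, y₁=11118  (since 45735671881 − 370·123609924 = 1)

213859 11118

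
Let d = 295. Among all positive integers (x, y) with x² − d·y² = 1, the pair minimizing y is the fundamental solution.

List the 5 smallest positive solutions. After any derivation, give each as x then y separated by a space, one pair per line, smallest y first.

√295 = [17; 5,1,2,3,2,6,2,3,2,1,5,34, …], period ℓ=12 (even) → k=11
a_0=17:  p_0=17·1+0=17,  q_0=17·0+1=1
…
a_3=2:  p_3=2·103+86=292,  q_3=2·6+5=17
a_4=3:  p_4=3·292+103=979,  q_4=3·17+6=57
…
a_10=1:  p_10=1·247414+108103=355517,  q_10=1·14405+6294=20699
a_11=5:  p_11=5·355517+247414=2024999,  q_11=5·20699+14405=117900
fundamental: x₁=2024999, y₁=117900  (since 4100620950001 − 295·13900410000 = 1)
k=2:  x_2 = 2024999·2024999+295·117900·117900 = 8201241900001,  y_2 = 2024999·117900+117900·2024999 = 477494764200
k=3:  x_3 = 2024999·8201241900001+295·117900·477494764200 = 33215013292518224999,  y_3 = 2024999·477494764200+117900·8201241900001 = 1933852840020353700
k=4:  x_4 = 2024999·33215013292518224999+295·117900·1933852840020353700 = 134520737404664024967600001,  y_4 = 2024999·1933852840020353700+117900·33215013292518224999 = 7832100134376274949528400
k=5:  x_5 = 2024999·134520737404664024967600001+295·117900·7832100134376274949528400 = 544808717447381276777437550624999,  y_5 = 2024999·7832100134376274949528400+117900·134520737404664024967600001 = 31719989880021710940200100589500

2024999 117900
8201241900001 477494764200
33215013292518224999 1933852840020353700
134520737404664024967600001 7832100134376274949528400
544808717447381276777437550624999 31719989880021710940200100589500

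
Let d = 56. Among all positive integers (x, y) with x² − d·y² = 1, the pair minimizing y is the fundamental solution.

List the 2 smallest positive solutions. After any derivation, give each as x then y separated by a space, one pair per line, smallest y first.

15 2
449 60

[7; 2,14] for √56; ℓ=2 ⇒ convergent index 1
i=0: a=7 ⇒ p=7, q=1
i=1: a=2 ⇒ p=15, q=2
(x₁, y₁) = (15, 2);  15² − 56·2² = 1 ✓
k=2:  x_2 = 15·15+56·2·2 = 449,  y_2 = 15·2+2·15 = 60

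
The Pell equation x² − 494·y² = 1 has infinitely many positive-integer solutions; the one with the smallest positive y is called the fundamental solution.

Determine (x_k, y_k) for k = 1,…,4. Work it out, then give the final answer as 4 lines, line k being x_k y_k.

d=494: √d = [22; 4,2,2,1,2,1,2,2,4,44] (ℓ=10, even), read p_9/q_9
a_0=22:  p_0=22·1+0=22,  q_0=22·0+1=1
…
a_2=2:  p_2=2·89+22=200,  q_2=2·4+1=9
a_3=2:  p_3=2·200+89=489,  q_3=2·9+4=22
…
a_5=2:  p_5=2·689+489=1867,  q_5=2·31+22=84
a_6=1:  p_6=1·1867+689=2556,  q_6=1·84+31=115
a_7=2:  p_7=2·2556+1867=6979,  q_7=2·115+84=314
a_8=2:  p_8=2·6979+2556=16514,  q_8=2·314+115=743
a_9=4:  p_9=4·16514+6979=73035,  q_9=4·743+314=3286
→ (73035, 3286).  Check: 73035²=5334111225, 494·3286²=5334111224, difference 1.
n=2: (73035,3286)∘(73035,3286) = (73035·73035+494·3286·3286, 73035·3286+3286·73035) = (10668222449,479986020)
n=3: (10668222449,479986020)∘(73035,3286) = (73035·10668222449+494·3286·479986020, 73035·479986020+3286·10668222449) = (1558307253052395,70111557938114)
n=4: (1558307253052395,70111557938114)∘(73035,3286) = (73035·1558307253052395+494·3286·70111557938114, 73035·70111557938114+3286·1558307253052395) = (227621940442695115201,10241195267540325960)

73035 3286
10668222449 479986020
1558307253052395 70111557938114
227621940442695115201 10241195267540325960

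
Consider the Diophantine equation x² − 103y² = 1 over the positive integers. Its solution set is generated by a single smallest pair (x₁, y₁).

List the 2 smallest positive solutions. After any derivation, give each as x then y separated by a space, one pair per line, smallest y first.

[10; 6,1,2,1,1,9,1,1,2,1,6,20] for √103; ℓ=12 ⇒ convergent index 11
i=0: a=10 ⇒ p=10, q=1
i=1: a=6 ⇒ p=61, q=6
i=2: a=1 ⇒ p=71, q=7
i=3: a=2 ⇒ p=203, q=20
i=4: a=1 ⇒ p=274, q=27
i=5: a=1 ⇒ p=477, q=47
…
i=7: a=1 ⇒ p=5044, q=497
i=8: a=1 ⇒ p=9611, q=947
i=9: a=2 ⇒ p=24266, q=2391
i=10: a=1 ⇒ p=33877, q=3338
i=11: a=6 ⇒ p=227528, q=22419
→ (227528, 22419).  Check: 227528²=51768990784, 103·22419²=51768990783, difference 1.
(227528+22419√103)^2 = 103537981567 + 10201900464√103

227528 22419
103537981567 10201900464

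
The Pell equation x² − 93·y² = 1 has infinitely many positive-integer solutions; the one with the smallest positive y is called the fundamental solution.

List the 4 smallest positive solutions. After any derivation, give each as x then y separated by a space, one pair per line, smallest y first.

√93 = [9; 1,1,1,4,6,4,1,1,1,18, …], period ℓ=10 (even) → k=9
a_0=9:  p_0=9·1+0=9,  q_0=9·0+1=1
a_1=1:  p_1=1·9+1=10,  q_1=1·1+0=1
…
a_4=4:  p_4=4·29+19=135,  q_4=4·3+2=14
a_5=6:  p_5=6·135+29=839,  q_5=6·14+3=87
a_6=4:  p_6=4·839+135=3491,  q_6=4·87+14=362
a_7=1:  p_7=1·3491+839=4330,  q_7=1·362+87=449
a_8=1:  p_8=1·4330+3491=7821,  q_8=1·449+362=811
a_9=1:  p_9=1·7821+4330=12151,  q_9=1·811+449=1260
→ (12151, 1260).  Check: 12151²=147646801, 93·1260²=147646800, difference 1.
k=2:  x_2 = 12151·12151+93·1260·1260 = 295293601,  y_2 = 12151·1260+1260·12151 = 30620520
k=3:  x_3 = 12151·295293601+93·1260·30620520 = 7176225079351,  y_3 = 12151·30620520+1260·295293601 = 744139875780
k=4:  x_4 = 12151·7176225079351+93·1260·744139875780 = 174396621583094401,  y_4 = 12151·744139875780+1260·7176225079351 = 18084087230585040

12151 1260
295293601 30620520
7176225079351 744139875780
174396621583094401 18084087230585040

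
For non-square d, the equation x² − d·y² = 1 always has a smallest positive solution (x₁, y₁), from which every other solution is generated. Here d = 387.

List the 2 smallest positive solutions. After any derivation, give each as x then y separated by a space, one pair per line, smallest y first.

√387 = [19; 1,2,19,2,1,38, …], period ℓ=6 (even) → k=5
k=0  a_k=19  p_k/q_k = 19/1
k=1  a_k=1  p_k/q_k = 20/1
k=2  a_k=2  p_k/q_k = 59/3
k=3  a_k=19  p_k/q_k = 1141/58
k=4  a_k=2  p_k/q_k = 2341/119
k=5  a_k=1  p_k/q_k = 3482/177
→ (3482, 177).  Check: 3482²=12124324, 387·177²=12124323, difference 1.
(x_2, y_2) = (3482·3482 + 387·177·177, 3482·177 + 177·3482) = (24248647, 1232628)

3482 177
24248647 1232628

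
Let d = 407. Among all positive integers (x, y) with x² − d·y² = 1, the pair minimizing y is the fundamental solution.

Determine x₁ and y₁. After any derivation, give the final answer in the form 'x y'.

2663 132

√407 → a₀=20, period (5,1,2,1,5,40); ℓ=6 even so k=5
k=0  a_k=20  p_k/q_k = 20/1
k=1  a_k=5  p_k/q_k = 101/5
…
k=3  a_k=2  p_k/q_k = 343/17
k=4  a_k=1  p_k/q_k = 464/23
k=5  a_k=5  p_k/q_k = 2663/132
→ (2663, 132).  Check: 2663²=7091569, 407·132²=7091568, difference 1.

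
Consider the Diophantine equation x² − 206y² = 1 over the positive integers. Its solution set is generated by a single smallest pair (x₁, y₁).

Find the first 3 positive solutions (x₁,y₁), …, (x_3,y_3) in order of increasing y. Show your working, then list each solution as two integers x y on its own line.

59535 4148
7088832449 493902360
844067279642895 58808954001052

√206 = [14; 2,1,5,14,5,1,2,28, …], period ℓ=8 (even) → k=7
step 0: (14, 1)  from 14·(1,0) + (0,1)
step 1: (29, 2)  from 2·(14,1) + (1,0)
step 2: (43, 3)  from 1·(29,2) + (14,1)
…
step 4: (3459, 241)  from 14·(244,17) + (43,3)
step 5: (17539, 1222)  from 5·(3459,241) + (244,17)
step 6: (20998, 1463)  from 1·(17539,1222) + (3459,241)
step 7: (59535, 4148)  from 2·(20998,1463) + (17539,1222)
→ (59535, 4148).  Check: 59535²=3544416225, 206·4148²=3544416224, difference 1.
(59535+4148√206)^2 = 7088832449 + 493902360√206
(59535+4148√206)^3 = 844067279642895 + 58808954001052√206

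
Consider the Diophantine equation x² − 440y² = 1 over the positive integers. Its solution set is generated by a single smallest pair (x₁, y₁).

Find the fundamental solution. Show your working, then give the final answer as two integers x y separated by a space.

√440 → a₀=20, period (1,40); ℓ=2 even so k=1
i=0: a=20 ⇒ p=20, q=1
i=1: a=1 ⇒ p=21, q=1
(x₁, y₁) = (21, 1);  21² − 440·1² = 1 ✓

21 1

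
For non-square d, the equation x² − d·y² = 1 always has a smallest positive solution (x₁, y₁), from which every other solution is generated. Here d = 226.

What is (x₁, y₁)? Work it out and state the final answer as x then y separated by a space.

451 30

√226 → a₀=15, period (30); ℓ=1 odd so k=1
a_0=15:  p_0=15·1+0=15,  q_0=15·0+1=1
a_1=30:  p_1=30·15+1=451,  q_1=30·1+0=30
fundamental: x₁=451, y₁=30  (since 203401 − 226·900 = 1)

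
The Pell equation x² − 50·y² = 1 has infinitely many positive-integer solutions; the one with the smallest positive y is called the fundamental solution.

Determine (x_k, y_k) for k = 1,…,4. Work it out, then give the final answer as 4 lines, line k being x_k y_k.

99 14
19601 2772
3880899 548842
768398401 108667944

[7; 14] for √50; ℓ=1 ⇒ convergent index 1
i=0: a=7 ⇒ p=7, q=1
i=1: a=14 ⇒ p=99, q=14
→ (99, 14).  Check: 99²=9801, 50·14²=9800, difference 1.
(99+14√50)^2 = 19601 + 2772√50
(99+14√50)^3 = 3880899 + 548842√50
(99+14√50)^4 = 768398401 + 108667944√50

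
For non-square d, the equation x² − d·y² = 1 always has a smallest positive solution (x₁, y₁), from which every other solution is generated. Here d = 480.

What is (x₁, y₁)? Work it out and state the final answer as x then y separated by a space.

241 11

[21; 1,9,1,42] for √480; ℓ=4 ⇒ convergent index 3
k=0  a_k=21  p_k/q_k = 21/1
…
k=2  a_k=9  p_k/q_k = 219/10
k=3  a_k=1  p_k/q_k = 241/11
→ (241, 11).  Check: 241²=58081, 480·11²=58080, difference 1.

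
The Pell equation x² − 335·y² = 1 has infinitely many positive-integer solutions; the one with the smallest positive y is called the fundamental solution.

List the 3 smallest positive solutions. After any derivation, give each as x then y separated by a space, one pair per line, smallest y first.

√335 = [18; 3,3,3,36, …], period ℓ=4 (even) → k=3
step 0: (18, 1)  from 18·(1,0) + (0,1)
…
step 2: (183, 10)  from 3·(55,3) + (18,1)
step 3: (604, 33)  from 3·(183,10) + (55,3)
fundamental: x₁=604, y₁=33  (since 364816 − 335·1089 = 1)
n=2: (604,33)∘(604,33) = (604·604+335·33·33, 604·33+33·604) = (729631,39864)
n=3: (729631,39864)∘(604,33) = (604·729631+335·33·39864, 604·39864+33·729631) = (881393644,48155679)

604 33
729631 39864
881393644 48155679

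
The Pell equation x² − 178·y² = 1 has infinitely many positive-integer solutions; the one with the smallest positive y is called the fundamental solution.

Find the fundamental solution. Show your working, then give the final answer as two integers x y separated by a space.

1601 120

√178 → a₀=13, period (2,1,12,1,2,26); ℓ=6 even so k=5
i=0: a=13 ⇒ p=13, q=1
…
i=2: a=1 ⇒ p=40, q=3
i=3: a=12 ⇒ p=507, q=38
i=4: a=1 ⇒ p=547, q=41
i=5: a=2 ⇒ p=1601, q=120
→ (1601, 120).  Check: 1601²=2563201, 178·120²=2563200, difference 1.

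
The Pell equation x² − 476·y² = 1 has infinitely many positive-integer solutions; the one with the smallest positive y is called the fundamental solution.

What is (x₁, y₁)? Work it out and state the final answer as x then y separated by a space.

[21; 1,4,2,10,2,4,1,42] for √476; ℓ=8 ⇒ convergent index 7
k=0  a_k=21  p_k/q_k = 21/1
k=1  a_k=1  p_k/q_k = 22/1
k=2  a_k=4  p_k/q_k = 109/5
k=3  a_k=2  p_k/q_k = 240/11
k=4  a_k=10  p_k/q_k = 2509/115
k=5  a_k=2  p_k/q_k = 5258/241
k=6  a_k=4  p_k/q_k = 23541/1079
k=7  a_k=1  p_k/q_k = 28799/1320
(x₁, y₁) = (28799, 1320);  28799² − 476·1320² = 1 ✓

28799 1320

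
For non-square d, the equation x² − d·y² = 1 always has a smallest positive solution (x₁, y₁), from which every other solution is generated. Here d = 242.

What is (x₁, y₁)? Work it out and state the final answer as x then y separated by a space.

[15; 1,1,3,1,14,1,3,1,1,30] for √242; ℓ=10 ⇒ convergent index 9
step 0: (15, 1)  from 15·(1,0) + (0,1)
step 1: (16, 1)  from 1·(15,1) + (1,0)
step 2: (31, 2)  from 1·(16,1) + (15,1)
…
step 4: (140, 9)  from 1·(109,7) + (31,2)
step 5: (2069, 133)  from 14·(140,9) + (109,7)
step 6: (2209, 142)  from 1·(2069,133) + (140,9)
step 7: (8696, 559)  from 3·(2209,142) + (2069,133)
step 8: (10905, 701)  from 1·(8696,559) + (2209,142)
step 9: (19601, 1260)  from 1·(10905,701) + (8696,559)
(x₁, y₁) = (19601, 1260);  19601² − 242·1260² = 1 ✓

19601 1260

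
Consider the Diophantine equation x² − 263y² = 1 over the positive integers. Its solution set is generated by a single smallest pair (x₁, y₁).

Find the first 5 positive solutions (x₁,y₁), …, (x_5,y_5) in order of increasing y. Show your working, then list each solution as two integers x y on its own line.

139128 8579
38713200767 2387158224
10772180392483224 664241098768765
2997423827252098776577 184829071176614315616
834051164465087816782726488 51429798028655751907276931

d=263: √d = [16; 4,1,1,1,1,15,1,1,1,1,4,32] (ℓ=12, even), read p_11/q_11
i=0: a=16 ⇒ p=16, q=1
i=1: a=4 ⇒ p=65, q=4
i=2: a=1 ⇒ p=81, q=5
…
i=4: a=1 ⇒ p=227, q=14
i=5: a=1 ⇒ p=373, q=23
i=6: a=15 ⇒ p=5822, q=359
…
i=9: a=1 ⇒ p=18212, q=1123
i=10: a=1 ⇒ p=30229, q=1864
i=11: a=4 ⇒ p=139128, q=8579
(x₁, y₁) = (139128, 8579);  139128² − 263·8579² = 1 ✓
(139128+8579√263)^2 = 38713200767 + 2387158224√263
(139128+8579√263)^3 = 10772180392483224 + 664241098768765√263
(139128+8579√263)^4 = 2997423827252098776577 + 184829071176614315616√263
(139128+8579√263)^5 = 834051164465087816782726488 + 51429798028655751907276931√263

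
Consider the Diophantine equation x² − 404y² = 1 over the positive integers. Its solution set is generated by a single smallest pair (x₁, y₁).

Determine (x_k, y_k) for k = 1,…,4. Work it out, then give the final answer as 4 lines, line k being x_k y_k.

201 10
80801 4020
32481801 1616030
13057603201 649640040

√404 = [20; 10,40, …], period ℓ=2 (even) → k=1
a_0=20:  p_0=20·1+0=20,  q_0=20·0+1=1
a_1=10:  p_1=10·20+1=201,  q_1=10·1+0=10
→ (201, 10).  Check: 201²=40401, 404·10²=40400, difference 1.
n=2: (201,10)∘(201,10) = (201·201+404·10·10, 201·10+10·201) = (80801,4020)
n=3: (80801,4020)∘(201,10) = (201·80801+404·10·4020, 201·4020+10·80801) = (32481801,1616030)
n=4: (32481801,1616030)∘(201,10) = (201·32481801+404·10·1616030, 201·1616030+10·32481801) = (13057603201,649640040)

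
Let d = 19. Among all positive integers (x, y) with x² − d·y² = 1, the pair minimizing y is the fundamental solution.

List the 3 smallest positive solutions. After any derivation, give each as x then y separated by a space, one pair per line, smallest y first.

170 39
57799 13260
19651490 4508361

[4; 2,1,3,1,2,8] for √19; ℓ=6 ⇒ convergent index 5
i=0: a=4 ⇒ p=4, q=1
i=1: a=2 ⇒ p=9, q=2
i=2: a=1 ⇒ p=13, q=3
i=3: a=3 ⇒ p=48, q=11
i=4: a=1 ⇒ p=61, q=14
i=5: a=2 ⇒ p=170, q=39
(x₁, y₁) = (170, 39);  170² − 19·39² = 1 ✓
k=2:  x_2 = 170·170+19·39·39 = 57799,  y_2 = 170·39+39·170 = 13260
k=3:  x_3 = 170·57799+19·39·13260 = 19651490,  y_3 = 170·13260+39·57799 = 4508361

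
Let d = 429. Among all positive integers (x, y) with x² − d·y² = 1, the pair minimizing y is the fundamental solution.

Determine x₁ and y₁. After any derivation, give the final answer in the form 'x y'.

1524095 73584

√429 = [20; 1,2,2,9,1,12,1,9,2,2,1,40, …], period ℓ=12 (even) → k=11
step 0: (20, 1)  from 20·(1,0) + (0,1)
…
step 2: (62, 3)  from 2·(21,1) + (20,1)
step 3: (145, 7)  from 2·(62,3) + (21,1)
step 4: (1367, 66)  from 9·(145,7) + (62,3)
step 5: (1512, 73)  from 1·(1367,66) + (145,7)
step 6: (19511, 942)  from 12·(1512,73) + (1367,66)
…
step 8: (208718, 10077)  from 9·(21023,1015) + (19511,942)
…
step 10: (1085636, 52415)  from 2·(438459,21169) + (208718,10077)
step 11: (1524095, 73584)  from 1·(1085636,52415) + (438459,21169)
(x₁, y₁) = (1524095, 73584);  1524095² − 429·73584² = 1 ✓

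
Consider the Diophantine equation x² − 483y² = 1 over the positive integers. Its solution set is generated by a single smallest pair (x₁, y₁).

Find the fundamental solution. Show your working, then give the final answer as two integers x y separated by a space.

22 1

[21; 1,42] for √483; ℓ=2 ⇒ convergent index 1
step 0: (21, 1)  from 21·(1,0) + (0,1)
step 1: (22, 1)  from 1·(21,1) + (1,0)
(x₁, y₁) = (22, 1);  22² − 483·1² = 1 ✓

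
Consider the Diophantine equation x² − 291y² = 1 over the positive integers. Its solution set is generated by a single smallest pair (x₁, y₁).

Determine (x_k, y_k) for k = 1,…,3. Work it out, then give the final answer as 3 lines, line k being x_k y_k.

290 17
168199 9860
97555130 5718783

√291 → a₀=17, period (17,34); ℓ=2 even so k=1
step 0: (17, 1)  from 17·(1,0) + (0,1)
step 1: (290, 17)  from 17·(17,1) + (1,0)
(x₁, y₁) = (290, 17);  290² − 291·17² = 1 ✓
(290+17√291)^2 = 168199 + 9860√291
(290+17√291)^3 = 97555130 + 5718783√291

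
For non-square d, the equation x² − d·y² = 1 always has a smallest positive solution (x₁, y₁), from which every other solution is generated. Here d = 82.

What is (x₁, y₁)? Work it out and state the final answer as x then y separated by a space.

d=82: √d = [9; 18] (ℓ=1, odd), read p_1/q_1
a_0=9:  p_0=9·1+0=9,  q_0=9·0+1=1
a_1=18:  p_1=18·9+1=163,  q_1=18·1+0=18
fundamental: x₁=163, y₁=18  (since 26569 − 82·324 = 1)

163 18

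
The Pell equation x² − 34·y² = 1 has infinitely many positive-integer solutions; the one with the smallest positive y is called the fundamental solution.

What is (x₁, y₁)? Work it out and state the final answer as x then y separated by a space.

35 6

[5; 1,4,1,10] for √34; ℓ=4 ⇒ convergent index 3
a_0=5:  p_0=5·1+0=5,  q_0=5·0+1=1
…
a_2=4:  p_2=4·6+5=29,  q_2=4·1+1=5
a_3=1:  p_3=1·29+6=35,  q_3=1·5+1=6
fundamental: x₁=35, y₁=6  (since 1225 − 34·36 = 1)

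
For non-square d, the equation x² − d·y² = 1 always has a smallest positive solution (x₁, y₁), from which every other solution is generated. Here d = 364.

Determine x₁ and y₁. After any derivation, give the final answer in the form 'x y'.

[19; 12,1,2,3,1,8,1,3,2,1,12,38] for √364; ℓ=12 ⇒ convergent index 11
a_0=19:  p_0=19·1+0=19,  q_0=19·0+1=1
…
a_2=1:  p_2=1·229+19=248,  q_2=1·12+1=13
a_3=2:  p_3=2·248+229=725,  q_3=2·13+12=38
a_4=3:  p_4=3·725+248=2423,  q_4=3·38+13=127
…
a_6=8:  p_6=8·3148+2423=27607,  q_6=8·165+127=1447
a_7=1:  p_7=1·27607+3148=30755,  q_7=1·1447+165=1612
a_8=3:  p_8=3·30755+27607=119872,  q_8=3·1612+1447=6283
a_9=2:  p_9=2·119872+30755=270499,  q_9=2·6283+1612=14178
a_10=1:  p_10=1·270499+119872=390371,  q_10=1·14178+6283=20461
a_11=12:  p_11=12·390371+270499=4954951,  q_11=12·20461+14178=259710
fundamental: x₁=4954951, y₁=259710  (since 24551539412401 − 364·67449284100 = 1)

4954951 259710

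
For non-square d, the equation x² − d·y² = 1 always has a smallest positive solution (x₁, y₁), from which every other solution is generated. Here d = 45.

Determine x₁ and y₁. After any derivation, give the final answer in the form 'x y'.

[6; 1,2,2,2,1,12] for √45; ℓ=6 ⇒ convergent index 5
k=0  a_k=6  p_k/q_k = 6/1
…
k=2  a_k=2  p_k/q_k = 20/3
k=3  a_k=2  p_k/q_k = 47/7
k=4  a_k=2  p_k/q_k = 114/17
k=5  a_k=1  p_k/q_k = 161/24
fundamental: x₁=161, y₁=24  (since 25921 − 45·576 = 1)

161 24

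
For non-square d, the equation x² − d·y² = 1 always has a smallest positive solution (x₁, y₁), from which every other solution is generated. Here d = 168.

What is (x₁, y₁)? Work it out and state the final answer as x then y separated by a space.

√168 = [12; 1,24, …], period ℓ=2 (even) → k=1
i=0: a=12 ⇒ p=12, q=1
i=1: a=1 ⇒ p=13, q=1
fundamental: x₁=13, y₁=1  (since 169 − 168·1 = 1)

13 1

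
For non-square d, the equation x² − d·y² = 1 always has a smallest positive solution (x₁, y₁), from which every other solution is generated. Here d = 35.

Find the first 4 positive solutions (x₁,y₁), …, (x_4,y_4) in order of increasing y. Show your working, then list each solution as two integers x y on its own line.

6 1
71 12
846 143
10081 1704

√35 = [5; 1,10, …], period ℓ=2 (even) → k=1
k=0  a_k=5  p_k/q_k = 5/1
k=1  a_k=1  p_k/q_k = 6/1
(x₁, y₁) = (6, 1);  6² − 35·1² = 1 ✓
(x_2, y_2) = (6·6 + 35·1·1, 6·1 + 1·6) = (71, 12)
(x_3, y_3) = (6·71 + 35·1·12, 6·12 + 1·71) = (846, 143)
(x_4, y_4) = (6·846 + 35·1·143, 6·143 + 1·846) = (10081, 1704)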